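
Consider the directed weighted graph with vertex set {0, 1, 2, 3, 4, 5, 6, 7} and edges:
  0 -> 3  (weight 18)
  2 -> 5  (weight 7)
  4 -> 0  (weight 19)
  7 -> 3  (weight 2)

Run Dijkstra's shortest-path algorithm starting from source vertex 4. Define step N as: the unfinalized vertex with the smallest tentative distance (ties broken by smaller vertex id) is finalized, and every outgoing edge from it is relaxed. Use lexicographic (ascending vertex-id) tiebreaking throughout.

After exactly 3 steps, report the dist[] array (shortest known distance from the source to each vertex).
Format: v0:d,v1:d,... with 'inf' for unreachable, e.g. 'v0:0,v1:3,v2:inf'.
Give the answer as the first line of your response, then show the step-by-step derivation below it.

v0:19,v1:inf,v2:inf,v3:37,v4:0,v5:inf,v6:inf,v7:inf

step 1: dist = v0:19,v1:inf,v2:inf,v3:inf,v4:0,v5:inf,v6:inf,v7:inf
step 2: dist = v0:19,v1:inf,v2:inf,v3:37,v4:0,v5:inf,v6:inf,v7:inf
step 3: dist = v0:19,v1:inf,v2:inf,v3:37,v4:0,v5:inf,v6:inf,v7:inf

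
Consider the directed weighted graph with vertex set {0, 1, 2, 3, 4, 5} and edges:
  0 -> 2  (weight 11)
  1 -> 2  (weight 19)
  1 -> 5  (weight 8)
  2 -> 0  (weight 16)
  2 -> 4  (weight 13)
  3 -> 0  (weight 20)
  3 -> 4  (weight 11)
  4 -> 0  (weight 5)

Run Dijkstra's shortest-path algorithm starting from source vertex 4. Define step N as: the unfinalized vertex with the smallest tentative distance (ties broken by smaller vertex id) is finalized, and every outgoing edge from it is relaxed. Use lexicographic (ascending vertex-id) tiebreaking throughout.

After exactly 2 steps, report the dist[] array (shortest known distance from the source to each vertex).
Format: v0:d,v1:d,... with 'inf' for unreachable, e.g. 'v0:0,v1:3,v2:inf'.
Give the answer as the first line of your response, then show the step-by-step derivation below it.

v0:5,v1:inf,v2:16,v3:inf,v4:0,v5:inf

step 1: dist = v0:5,v1:inf,v2:inf,v3:inf,v4:0,v5:inf
step 2: dist = v0:5,v1:inf,v2:16,v3:inf,v4:0,v5:inf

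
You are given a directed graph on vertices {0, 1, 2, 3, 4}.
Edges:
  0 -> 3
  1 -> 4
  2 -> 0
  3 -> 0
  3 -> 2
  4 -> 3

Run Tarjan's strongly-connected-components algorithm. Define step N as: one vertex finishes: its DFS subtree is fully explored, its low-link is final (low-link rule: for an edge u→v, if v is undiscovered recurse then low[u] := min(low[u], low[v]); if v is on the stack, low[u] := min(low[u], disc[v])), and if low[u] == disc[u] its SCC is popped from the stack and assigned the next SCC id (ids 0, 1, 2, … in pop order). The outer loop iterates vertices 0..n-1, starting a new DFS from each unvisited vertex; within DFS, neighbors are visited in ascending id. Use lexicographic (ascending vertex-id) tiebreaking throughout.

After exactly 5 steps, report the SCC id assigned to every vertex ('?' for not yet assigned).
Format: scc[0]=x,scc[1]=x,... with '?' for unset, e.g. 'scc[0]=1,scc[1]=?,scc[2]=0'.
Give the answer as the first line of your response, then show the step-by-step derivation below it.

scc[0]=0,scc[1]=2,scc[2]=0,scc[3]=0,scc[4]=1

step 1: low=(low[0]=0,low[1]=?,low[2]=0,low[3]=0,low[4]=?); scc=(scc[0]=?,scc[1]=?,scc[2]=?,scc[3]=?,scc[4]=?)
step 2: low=(low[0]=0,low[1]=?,low[2]=0,low[3]=0,low[4]=?); scc=(scc[0]=?,scc[1]=?,scc[2]=?,scc[3]=?,scc[4]=?)
step 3: low=(low[0]=0,low[1]=?,low[2]=0,low[3]=0,low[4]=?); scc=(scc[0]=0,scc[1]=?,scc[2]=0,scc[3]=0,scc[4]=?)
step 4: low=(low[0]=0,low[1]=3,low[2]=0,low[3]=0,low[4]=4); scc=(scc[0]=0,scc[1]=?,scc[2]=0,scc[3]=0,scc[4]=1)
step 5: low=(low[0]=0,low[1]=3,low[2]=0,low[3]=0,low[4]=4); scc=(scc[0]=0,scc[1]=2,scc[2]=0,scc[3]=0,scc[4]=1)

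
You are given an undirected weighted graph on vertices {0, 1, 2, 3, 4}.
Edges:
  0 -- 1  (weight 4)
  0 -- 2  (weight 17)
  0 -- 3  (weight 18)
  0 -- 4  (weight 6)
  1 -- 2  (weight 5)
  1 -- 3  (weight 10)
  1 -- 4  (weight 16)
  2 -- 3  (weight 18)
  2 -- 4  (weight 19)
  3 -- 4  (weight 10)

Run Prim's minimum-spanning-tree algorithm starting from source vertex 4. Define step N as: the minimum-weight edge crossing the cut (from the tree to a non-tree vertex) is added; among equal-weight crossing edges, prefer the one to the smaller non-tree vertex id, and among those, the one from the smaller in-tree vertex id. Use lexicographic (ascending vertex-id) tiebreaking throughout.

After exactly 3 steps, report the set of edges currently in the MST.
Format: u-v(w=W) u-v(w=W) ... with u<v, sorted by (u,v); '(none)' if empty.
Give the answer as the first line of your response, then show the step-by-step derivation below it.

0-1(w=4) 0-4(w=6) 1-2(w=5)

step 1: add edge 0-4 (w=6); MST = {0-4(w=6)}
step 2: add edge 0-1 (w=4); MST = {0-1(w=4) 0-4(w=6)}
step 3: add edge 1-2 (w=5); MST = {0-1(w=4) 0-4(w=6) 1-2(w=5)}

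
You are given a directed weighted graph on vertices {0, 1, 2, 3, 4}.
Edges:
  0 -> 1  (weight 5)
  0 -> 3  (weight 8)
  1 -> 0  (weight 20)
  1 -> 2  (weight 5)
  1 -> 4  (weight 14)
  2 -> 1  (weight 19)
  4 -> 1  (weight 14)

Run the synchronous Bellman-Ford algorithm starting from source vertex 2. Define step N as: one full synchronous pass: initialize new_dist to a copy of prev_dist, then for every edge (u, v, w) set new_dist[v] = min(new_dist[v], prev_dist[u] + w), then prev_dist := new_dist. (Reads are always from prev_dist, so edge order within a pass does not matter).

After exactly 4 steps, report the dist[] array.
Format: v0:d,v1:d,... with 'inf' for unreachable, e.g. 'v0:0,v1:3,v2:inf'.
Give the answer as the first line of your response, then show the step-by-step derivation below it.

v0:39,v1:19,v2:0,v3:47,v4:33

step 1: dist = v0:inf,v1:19,v2:0,v3:inf,v4:inf
step 2: dist = v0:39,v1:19,v2:0,v3:inf,v4:33
step 3: dist = v0:39,v1:19,v2:0,v3:47,v4:33
step 4: dist = v0:39,v1:19,v2:0,v3:47,v4:33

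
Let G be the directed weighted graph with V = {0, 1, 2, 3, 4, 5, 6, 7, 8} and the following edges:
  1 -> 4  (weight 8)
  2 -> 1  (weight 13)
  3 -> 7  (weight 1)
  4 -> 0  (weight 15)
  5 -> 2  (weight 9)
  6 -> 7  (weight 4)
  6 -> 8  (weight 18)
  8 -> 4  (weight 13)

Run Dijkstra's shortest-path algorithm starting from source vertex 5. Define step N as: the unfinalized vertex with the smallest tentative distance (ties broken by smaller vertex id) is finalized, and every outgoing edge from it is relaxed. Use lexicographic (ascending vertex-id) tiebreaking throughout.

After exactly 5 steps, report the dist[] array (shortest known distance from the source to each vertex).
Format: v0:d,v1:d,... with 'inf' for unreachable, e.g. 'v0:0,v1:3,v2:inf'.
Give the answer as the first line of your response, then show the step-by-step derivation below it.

v0:45,v1:22,v2:9,v3:inf,v4:30,v5:0,v6:inf,v7:inf,v8:inf

step 1: dist = v0:inf,v1:inf,v2:9,v3:inf,v4:inf,v5:0,v6:inf,v7:inf,v8:inf
step 2: dist = v0:inf,v1:22,v2:9,v3:inf,v4:inf,v5:0,v6:inf,v7:inf,v8:inf
step 3: dist = v0:inf,v1:22,v2:9,v3:inf,v4:30,v5:0,v6:inf,v7:inf,v8:inf
step 4: dist = v0:45,v1:22,v2:9,v3:inf,v4:30,v5:0,v6:inf,v7:inf,v8:inf
step 5: dist = v0:45,v1:22,v2:9,v3:inf,v4:30,v5:0,v6:inf,v7:inf,v8:inf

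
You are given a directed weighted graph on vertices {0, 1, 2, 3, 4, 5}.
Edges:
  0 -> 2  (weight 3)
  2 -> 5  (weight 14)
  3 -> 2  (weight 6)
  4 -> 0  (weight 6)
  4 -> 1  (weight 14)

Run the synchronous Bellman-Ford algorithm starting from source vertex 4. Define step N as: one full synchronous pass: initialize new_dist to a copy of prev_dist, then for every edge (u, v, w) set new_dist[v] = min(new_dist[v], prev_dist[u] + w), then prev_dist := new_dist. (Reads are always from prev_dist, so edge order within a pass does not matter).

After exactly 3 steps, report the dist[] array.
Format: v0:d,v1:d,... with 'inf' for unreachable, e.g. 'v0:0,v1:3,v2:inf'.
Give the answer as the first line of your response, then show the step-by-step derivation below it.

v0:6,v1:14,v2:9,v3:inf,v4:0,v5:23

step 1: dist = v0:6,v1:14,v2:inf,v3:inf,v4:0,v5:inf
step 2: dist = v0:6,v1:14,v2:9,v3:inf,v4:0,v5:inf
step 3: dist = v0:6,v1:14,v2:9,v3:inf,v4:0,v5:23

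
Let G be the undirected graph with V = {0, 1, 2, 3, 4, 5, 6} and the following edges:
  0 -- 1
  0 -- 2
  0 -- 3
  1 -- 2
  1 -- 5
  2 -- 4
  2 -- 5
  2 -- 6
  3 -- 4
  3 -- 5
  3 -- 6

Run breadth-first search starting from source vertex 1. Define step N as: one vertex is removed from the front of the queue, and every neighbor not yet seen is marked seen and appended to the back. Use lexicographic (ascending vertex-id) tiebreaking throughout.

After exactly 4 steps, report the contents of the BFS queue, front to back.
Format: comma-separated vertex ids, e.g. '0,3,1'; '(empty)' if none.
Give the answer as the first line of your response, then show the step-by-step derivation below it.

3,4,6

step 1: dequeue 1; queue=[0,2,5]; order=1
step 2: dequeue 0; queue=[2,5,3]; order=1,0
step 3: dequeue 2; queue=[5,3,4,6]; order=1,0,2
step 4: dequeue 5; queue=[3,4,6]; order=1,0,2,5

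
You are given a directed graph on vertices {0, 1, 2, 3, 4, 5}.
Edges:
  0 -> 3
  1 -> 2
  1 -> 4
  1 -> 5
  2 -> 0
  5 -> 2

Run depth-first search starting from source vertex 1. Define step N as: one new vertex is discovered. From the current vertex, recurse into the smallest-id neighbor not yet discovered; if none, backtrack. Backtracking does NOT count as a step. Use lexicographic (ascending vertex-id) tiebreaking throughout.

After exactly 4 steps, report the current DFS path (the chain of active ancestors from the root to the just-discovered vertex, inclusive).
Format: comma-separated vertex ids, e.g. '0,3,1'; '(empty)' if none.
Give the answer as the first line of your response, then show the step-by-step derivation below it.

1,2,0,3

step 1: discover 1; path=1; order=1
step 2: discover 2; path=1>2; order=1,2
step 3: discover 0; path=1>2>0; order=1,2,0
step 4: discover 3; path=1>2>0>3; order=1,2,0,3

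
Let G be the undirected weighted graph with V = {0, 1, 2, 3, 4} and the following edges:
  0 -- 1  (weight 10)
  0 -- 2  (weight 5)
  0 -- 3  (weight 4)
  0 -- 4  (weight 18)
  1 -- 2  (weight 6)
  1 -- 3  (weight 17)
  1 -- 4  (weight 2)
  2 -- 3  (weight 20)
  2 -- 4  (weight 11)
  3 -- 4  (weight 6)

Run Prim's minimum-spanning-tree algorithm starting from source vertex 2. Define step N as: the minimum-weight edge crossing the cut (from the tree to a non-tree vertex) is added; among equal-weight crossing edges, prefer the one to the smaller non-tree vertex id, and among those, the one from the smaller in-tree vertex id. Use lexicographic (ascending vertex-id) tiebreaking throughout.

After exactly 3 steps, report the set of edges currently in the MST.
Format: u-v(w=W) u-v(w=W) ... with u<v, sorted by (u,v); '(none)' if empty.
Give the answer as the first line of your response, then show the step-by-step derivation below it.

0-2(w=5) 0-3(w=4) 1-2(w=6)

step 1: add edge 0-2 (w=5); MST = {0-2(w=5)}
step 2: add edge 0-3 (w=4); MST = {0-2(w=5) 0-3(w=4)}
step 3: add edge 1-2 (w=6); MST = {0-2(w=5) 0-3(w=4) 1-2(w=6)}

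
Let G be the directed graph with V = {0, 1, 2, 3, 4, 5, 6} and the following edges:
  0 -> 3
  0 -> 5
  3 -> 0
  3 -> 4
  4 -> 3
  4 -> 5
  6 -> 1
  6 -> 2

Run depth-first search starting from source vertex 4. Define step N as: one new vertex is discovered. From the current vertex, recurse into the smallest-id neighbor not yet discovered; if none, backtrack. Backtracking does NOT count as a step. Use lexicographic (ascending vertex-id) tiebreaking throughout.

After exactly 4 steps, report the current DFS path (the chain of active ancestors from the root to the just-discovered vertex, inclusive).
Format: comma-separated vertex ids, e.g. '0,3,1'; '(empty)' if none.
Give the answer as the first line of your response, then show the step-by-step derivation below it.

4,3,0,5

step 1: discover 4; path=4; order=4
step 2: discover 3; path=4>3; order=4,3
step 3: discover 0; path=4>3>0; order=4,3,0
step 4: discover 5; path=4>3>0>5; order=4,3,0,5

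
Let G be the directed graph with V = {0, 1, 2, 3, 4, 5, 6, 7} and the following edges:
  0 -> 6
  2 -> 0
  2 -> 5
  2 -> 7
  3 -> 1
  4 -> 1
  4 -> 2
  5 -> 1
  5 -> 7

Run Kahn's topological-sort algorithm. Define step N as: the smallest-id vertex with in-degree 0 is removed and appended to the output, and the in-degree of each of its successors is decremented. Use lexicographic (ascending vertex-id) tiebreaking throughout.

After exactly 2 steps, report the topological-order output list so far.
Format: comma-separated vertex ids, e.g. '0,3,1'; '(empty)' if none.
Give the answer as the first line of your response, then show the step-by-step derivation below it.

3,4

step 1: output 3; order=[3]; indeg=(1,2,1,0,0,1,1,2)
step 2: output 4; order=[3,4]; indeg=(1,1,0,0,0,1,1,2)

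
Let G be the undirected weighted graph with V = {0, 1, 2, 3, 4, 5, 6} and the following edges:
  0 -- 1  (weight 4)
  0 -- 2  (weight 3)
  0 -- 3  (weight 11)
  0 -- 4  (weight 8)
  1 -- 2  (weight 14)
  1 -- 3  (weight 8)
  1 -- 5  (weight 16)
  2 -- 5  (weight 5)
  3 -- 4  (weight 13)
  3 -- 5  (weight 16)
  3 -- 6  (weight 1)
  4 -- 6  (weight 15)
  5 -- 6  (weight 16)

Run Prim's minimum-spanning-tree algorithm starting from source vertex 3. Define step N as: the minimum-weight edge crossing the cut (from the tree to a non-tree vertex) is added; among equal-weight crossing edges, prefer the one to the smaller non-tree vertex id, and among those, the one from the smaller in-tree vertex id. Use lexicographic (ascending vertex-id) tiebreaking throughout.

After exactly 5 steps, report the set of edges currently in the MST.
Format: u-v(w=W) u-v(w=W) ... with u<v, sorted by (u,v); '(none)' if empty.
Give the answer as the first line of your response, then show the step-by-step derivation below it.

0-1(w=4) 0-2(w=3) 1-3(w=8) 2-5(w=5) 3-6(w=1)

step 1: add edge 3-6 (w=1); MST = {3-6(w=1)}
step 2: add edge 1-3 (w=8); MST = {1-3(w=8) 3-6(w=1)}
step 3: add edge 0-1 (w=4); MST = {0-1(w=4) 1-3(w=8) 3-6(w=1)}
step 4: add edge 0-2 (w=3); MST = {0-1(w=4) 0-2(w=3) 1-3(w=8) 3-6(w=1)}
step 5: add edge 2-5 (w=5); MST = {0-1(w=4) 0-2(w=3) 1-3(w=8) 2-5(w=5) 3-6(w=1)}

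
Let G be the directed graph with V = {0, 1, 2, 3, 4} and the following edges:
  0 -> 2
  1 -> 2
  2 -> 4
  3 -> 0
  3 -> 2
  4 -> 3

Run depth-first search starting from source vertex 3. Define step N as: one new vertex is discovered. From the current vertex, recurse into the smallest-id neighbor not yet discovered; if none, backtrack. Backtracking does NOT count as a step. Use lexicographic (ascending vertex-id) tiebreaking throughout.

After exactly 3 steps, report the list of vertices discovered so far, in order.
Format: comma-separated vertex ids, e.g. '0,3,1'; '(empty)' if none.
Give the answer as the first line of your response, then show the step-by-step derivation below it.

3,0,2

step 1: discover 3; path=3; order=3
step 2: discover 0; path=3>0; order=3,0
step 3: discover 2; path=3>0>2; order=3,0,2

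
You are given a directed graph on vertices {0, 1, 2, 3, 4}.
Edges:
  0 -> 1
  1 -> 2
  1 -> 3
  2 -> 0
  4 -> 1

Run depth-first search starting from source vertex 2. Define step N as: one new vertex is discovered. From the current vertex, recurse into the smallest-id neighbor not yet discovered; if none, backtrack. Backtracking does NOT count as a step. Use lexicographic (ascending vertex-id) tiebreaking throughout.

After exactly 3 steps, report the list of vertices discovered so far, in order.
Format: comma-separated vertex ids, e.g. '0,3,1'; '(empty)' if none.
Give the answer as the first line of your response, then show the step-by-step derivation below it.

2,0,1

step 1: discover 2; path=2; order=2
step 2: discover 0; path=2>0; order=2,0
step 3: discover 1; path=2>0>1; order=2,0,1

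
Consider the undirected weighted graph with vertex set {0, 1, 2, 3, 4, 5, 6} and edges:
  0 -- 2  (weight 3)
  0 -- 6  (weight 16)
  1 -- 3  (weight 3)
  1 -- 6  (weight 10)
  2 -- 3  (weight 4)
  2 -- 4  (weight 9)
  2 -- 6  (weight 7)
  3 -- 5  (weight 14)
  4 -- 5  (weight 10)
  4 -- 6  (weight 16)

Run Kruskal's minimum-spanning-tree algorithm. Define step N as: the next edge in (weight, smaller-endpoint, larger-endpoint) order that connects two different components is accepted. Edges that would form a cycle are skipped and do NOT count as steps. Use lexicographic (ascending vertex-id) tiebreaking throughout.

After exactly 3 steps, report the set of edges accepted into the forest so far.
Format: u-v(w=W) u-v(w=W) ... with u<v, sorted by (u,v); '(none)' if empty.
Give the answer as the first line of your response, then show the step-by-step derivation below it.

0-2(w=3) 1-3(w=3) 2-3(w=4)

step 1: add edge 0-2 (w=3); MST = {0-2(w=3)}
step 2: add edge 1-3 (w=3); MST = {0-2(w=3) 1-3(w=3)}
step 3: add edge 2-3 (w=4); MST = {0-2(w=3) 1-3(w=3) 2-3(w=4)}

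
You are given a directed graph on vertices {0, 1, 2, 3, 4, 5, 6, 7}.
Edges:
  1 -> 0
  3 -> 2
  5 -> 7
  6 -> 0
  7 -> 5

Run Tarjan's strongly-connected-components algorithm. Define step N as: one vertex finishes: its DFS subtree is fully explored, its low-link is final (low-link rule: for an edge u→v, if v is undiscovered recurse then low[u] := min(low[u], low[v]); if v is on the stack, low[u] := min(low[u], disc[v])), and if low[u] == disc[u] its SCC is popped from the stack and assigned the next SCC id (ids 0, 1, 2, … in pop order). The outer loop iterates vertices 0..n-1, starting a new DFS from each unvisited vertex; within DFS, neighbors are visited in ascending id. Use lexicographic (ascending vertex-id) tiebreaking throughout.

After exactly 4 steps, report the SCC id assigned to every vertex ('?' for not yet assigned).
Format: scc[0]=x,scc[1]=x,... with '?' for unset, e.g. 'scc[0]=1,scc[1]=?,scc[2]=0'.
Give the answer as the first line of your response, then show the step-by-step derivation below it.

scc[0]=0,scc[1]=1,scc[2]=2,scc[3]=3,scc[4]=?,scc[5]=?,scc[6]=?,scc[7]=?

step 1: low=(low[0]=0,low[1]=?,low[2]=?,low[3]=?,low[4]=?,low[5]=?,low[6]=?,low[7]=?); scc=(scc[0]=0,scc[1]=?,scc[2]=?,scc[3]=?,scc[4]=?,scc[5]=?,scc[6]=?,scc[7]=?)
step 2: low=(low[0]=0,low[1]=1,low[2]=?,low[3]=?,low[4]=?,low[5]=?,low[6]=?,low[7]=?); scc=(scc[0]=0,scc[1]=1,scc[2]=?,scc[3]=?,scc[4]=?,scc[5]=?,scc[6]=?,scc[7]=?)
step 3: low=(low[0]=0,low[1]=1,low[2]=2,low[3]=?,low[4]=?,low[5]=?,low[6]=?,low[7]=?); scc=(scc[0]=0,scc[1]=1,scc[2]=2,scc[3]=?,scc[4]=?,scc[5]=?,scc[6]=?,scc[7]=?)
step 4: low=(low[0]=0,low[1]=1,low[2]=2,low[3]=3,low[4]=?,low[5]=?,low[6]=?,low[7]=?); scc=(scc[0]=0,scc[1]=1,scc[2]=2,scc[3]=3,scc[4]=?,scc[5]=?,scc[6]=?,scc[7]=?)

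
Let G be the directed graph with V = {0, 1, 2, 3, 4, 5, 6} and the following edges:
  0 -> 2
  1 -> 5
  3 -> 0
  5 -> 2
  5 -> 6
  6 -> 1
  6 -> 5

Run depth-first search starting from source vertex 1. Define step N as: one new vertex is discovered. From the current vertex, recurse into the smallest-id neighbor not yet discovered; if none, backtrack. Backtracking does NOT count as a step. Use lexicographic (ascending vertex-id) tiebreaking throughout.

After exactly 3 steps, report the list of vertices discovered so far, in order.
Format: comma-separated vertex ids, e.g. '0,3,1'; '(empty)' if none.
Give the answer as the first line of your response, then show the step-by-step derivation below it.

1,5,2

step 1: discover 1; path=1; order=1
step 2: discover 5; path=1>5; order=1,5
step 3: discover 2; path=1>5>2; order=1,5,2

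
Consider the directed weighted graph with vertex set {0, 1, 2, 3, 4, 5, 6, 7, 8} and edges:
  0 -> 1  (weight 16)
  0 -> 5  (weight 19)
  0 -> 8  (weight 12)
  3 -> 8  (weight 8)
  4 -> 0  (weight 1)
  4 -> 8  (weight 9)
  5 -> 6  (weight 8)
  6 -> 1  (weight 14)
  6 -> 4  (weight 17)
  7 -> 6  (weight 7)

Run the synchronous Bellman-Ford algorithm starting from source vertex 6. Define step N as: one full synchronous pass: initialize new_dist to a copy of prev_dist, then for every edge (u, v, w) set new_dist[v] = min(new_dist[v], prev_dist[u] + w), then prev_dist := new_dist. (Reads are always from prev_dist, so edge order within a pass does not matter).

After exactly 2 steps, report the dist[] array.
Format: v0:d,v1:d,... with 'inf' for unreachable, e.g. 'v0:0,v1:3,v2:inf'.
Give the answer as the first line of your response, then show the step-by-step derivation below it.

v0:18,v1:14,v2:inf,v3:inf,v4:17,v5:inf,v6:0,v7:inf,v8:26

step 1: dist = v0:inf,v1:14,v2:inf,v3:inf,v4:17,v5:inf,v6:0,v7:inf,v8:inf
step 2: dist = v0:18,v1:14,v2:inf,v3:inf,v4:17,v5:inf,v6:0,v7:inf,v8:26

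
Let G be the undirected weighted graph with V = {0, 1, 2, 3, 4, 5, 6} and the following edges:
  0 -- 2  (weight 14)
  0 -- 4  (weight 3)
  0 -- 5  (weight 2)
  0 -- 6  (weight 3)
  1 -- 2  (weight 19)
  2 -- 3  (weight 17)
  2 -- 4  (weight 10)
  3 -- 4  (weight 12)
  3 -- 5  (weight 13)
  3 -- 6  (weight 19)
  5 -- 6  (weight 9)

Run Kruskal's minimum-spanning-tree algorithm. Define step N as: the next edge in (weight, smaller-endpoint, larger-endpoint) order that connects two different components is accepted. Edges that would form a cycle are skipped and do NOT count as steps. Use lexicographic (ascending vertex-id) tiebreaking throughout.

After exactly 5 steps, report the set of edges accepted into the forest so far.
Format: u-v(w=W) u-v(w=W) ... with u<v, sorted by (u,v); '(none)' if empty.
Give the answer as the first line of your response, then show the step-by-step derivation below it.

0-4(w=3) 0-5(w=2) 0-6(w=3) 2-4(w=10) 3-4(w=12)

step 1: add edge 0-5 (w=2); MST = {0-5(w=2)}
step 2: add edge 0-4 (w=3); MST = {0-4(w=3) 0-5(w=2)}
step 3: add edge 0-6 (w=3); MST = {0-4(w=3) 0-5(w=2) 0-6(w=3)}
step 4: add edge 2-4 (w=10); MST = {0-4(w=3) 0-5(w=2) 0-6(w=3) 2-4(w=10)}
step 5: add edge 3-4 (w=12); MST = {0-4(w=3) 0-5(w=2) 0-6(w=3) 2-4(w=10) 3-4(w=12)}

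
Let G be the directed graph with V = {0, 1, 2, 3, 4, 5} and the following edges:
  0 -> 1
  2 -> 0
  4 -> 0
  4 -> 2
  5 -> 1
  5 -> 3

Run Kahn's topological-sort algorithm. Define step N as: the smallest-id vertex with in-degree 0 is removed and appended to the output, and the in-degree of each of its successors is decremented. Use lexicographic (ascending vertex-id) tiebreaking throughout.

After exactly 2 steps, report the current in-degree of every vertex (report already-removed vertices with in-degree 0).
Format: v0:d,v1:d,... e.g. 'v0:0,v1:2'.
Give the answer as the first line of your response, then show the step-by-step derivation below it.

v0:0,v1:2,v2:0,v3:1,v4:0,v5:0

step 1: output 4; order=[4]; indeg=(1,2,0,1,0,0)
step 2: output 2; order=[4,2]; indeg=(0,2,0,1,0,0)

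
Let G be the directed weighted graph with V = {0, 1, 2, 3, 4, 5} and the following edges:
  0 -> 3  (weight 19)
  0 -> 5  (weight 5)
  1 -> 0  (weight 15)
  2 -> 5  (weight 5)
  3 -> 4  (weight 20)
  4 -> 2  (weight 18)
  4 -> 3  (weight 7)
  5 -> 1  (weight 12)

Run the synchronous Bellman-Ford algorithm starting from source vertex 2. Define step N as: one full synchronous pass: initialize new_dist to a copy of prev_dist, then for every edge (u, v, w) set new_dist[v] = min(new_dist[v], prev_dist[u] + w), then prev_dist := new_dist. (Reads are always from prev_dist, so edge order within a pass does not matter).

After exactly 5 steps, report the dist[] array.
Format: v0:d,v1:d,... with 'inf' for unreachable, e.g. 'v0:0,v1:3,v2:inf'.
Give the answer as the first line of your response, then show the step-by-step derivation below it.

v0:32,v1:17,v2:0,v3:51,v4:71,v5:5

step 1: dist = v0:inf,v1:inf,v2:0,v3:inf,v4:inf,v5:5
step 2: dist = v0:inf,v1:17,v2:0,v3:inf,v4:inf,v5:5
step 3: dist = v0:32,v1:17,v2:0,v3:inf,v4:inf,v5:5
step 4: dist = v0:32,v1:17,v2:0,v3:51,v4:inf,v5:5
step 5: dist = v0:32,v1:17,v2:0,v3:51,v4:71,v5:5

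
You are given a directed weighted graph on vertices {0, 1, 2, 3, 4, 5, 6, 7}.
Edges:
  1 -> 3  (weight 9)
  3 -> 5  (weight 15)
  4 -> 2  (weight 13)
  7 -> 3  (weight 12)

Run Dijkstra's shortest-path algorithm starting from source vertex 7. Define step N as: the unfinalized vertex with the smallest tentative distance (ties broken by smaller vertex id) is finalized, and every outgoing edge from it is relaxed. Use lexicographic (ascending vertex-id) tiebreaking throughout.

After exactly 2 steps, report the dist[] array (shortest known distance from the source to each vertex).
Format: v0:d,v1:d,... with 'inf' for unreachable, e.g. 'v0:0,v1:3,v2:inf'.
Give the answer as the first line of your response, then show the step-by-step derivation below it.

v0:inf,v1:inf,v2:inf,v3:12,v4:inf,v5:27,v6:inf,v7:0

step 1: dist = v0:inf,v1:inf,v2:inf,v3:12,v4:inf,v5:inf,v6:inf,v7:0
step 2: dist = v0:inf,v1:inf,v2:inf,v3:12,v4:inf,v5:27,v6:inf,v7:0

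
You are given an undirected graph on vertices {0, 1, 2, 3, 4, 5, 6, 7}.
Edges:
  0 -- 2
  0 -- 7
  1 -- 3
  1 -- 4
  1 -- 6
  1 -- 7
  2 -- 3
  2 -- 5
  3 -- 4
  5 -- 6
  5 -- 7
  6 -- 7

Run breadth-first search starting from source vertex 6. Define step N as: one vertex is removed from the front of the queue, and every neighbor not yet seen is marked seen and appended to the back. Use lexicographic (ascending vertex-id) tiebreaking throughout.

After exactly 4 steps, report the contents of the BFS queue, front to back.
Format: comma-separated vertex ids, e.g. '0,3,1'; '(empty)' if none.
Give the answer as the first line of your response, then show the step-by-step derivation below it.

3,4,2,0

step 1: dequeue 6; queue=[1,5,7]; order=6
step 2: dequeue 1; queue=[5,7,3,4]; order=6,1
step 3: dequeue 5; queue=[7,3,4,2]; order=6,1,5
step 4: dequeue 7; queue=[3,4,2,0]; order=6,1,5,7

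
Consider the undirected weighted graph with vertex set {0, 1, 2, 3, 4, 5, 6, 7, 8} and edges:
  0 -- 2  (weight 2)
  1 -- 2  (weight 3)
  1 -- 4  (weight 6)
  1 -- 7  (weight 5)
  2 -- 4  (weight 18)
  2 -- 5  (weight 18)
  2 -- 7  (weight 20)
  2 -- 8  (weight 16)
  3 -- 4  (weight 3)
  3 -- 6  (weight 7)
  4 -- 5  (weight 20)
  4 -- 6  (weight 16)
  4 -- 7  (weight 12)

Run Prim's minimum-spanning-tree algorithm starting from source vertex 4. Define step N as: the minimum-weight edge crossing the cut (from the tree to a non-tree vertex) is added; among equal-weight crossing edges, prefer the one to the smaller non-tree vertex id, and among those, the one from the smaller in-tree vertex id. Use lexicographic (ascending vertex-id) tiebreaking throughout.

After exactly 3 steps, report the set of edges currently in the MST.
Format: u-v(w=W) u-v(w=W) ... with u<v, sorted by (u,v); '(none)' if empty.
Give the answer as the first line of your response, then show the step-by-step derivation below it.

1-2(w=3) 1-4(w=6) 3-4(w=3)

step 1: add edge 3-4 (w=3); MST = {3-4(w=3)}
step 2: add edge 1-4 (w=6); MST = {1-4(w=6) 3-4(w=3)}
step 3: add edge 1-2 (w=3); MST = {1-2(w=3) 1-4(w=6) 3-4(w=3)}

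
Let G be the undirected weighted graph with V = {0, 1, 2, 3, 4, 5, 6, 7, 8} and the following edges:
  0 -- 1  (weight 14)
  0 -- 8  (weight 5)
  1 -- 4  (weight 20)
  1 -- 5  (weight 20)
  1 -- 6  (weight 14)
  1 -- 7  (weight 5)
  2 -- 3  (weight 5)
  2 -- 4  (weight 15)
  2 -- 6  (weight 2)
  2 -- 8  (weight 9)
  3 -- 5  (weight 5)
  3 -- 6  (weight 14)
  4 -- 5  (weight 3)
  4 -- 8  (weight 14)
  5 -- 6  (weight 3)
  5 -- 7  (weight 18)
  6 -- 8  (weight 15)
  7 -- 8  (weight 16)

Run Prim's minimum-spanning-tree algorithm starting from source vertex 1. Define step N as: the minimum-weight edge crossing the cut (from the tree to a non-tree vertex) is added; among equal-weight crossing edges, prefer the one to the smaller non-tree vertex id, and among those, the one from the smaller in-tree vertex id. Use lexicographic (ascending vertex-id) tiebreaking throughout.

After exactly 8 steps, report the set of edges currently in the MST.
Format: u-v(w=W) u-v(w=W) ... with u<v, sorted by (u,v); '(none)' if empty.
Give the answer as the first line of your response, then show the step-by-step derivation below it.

0-1(w=14) 0-8(w=5) 1-7(w=5) 2-3(w=5) 2-6(w=2) 2-8(w=9) 4-5(w=3) 5-6(w=3)

step 1: add edge 1-7 (w=5); MST = {1-7(w=5)}
step 2: add edge 0-1 (w=14); MST = {0-1(w=14) 1-7(w=5)}
step 3: add edge 0-8 (w=5); MST = {0-1(w=14) 0-8(w=5) 1-7(w=5)}
step 4: add edge 2-8 (w=9); MST = {0-1(w=14) 0-8(w=5) 1-7(w=5) 2-8(w=9)}
step 5: add edge 2-6 (w=2); MST = {0-1(w=14) 0-8(w=5) 1-7(w=5) 2-6(w=2) 2-8(w=9)}
step 6: add edge 5-6 (w=3); MST = {0-1(w=14) 0-8(w=5) 1-7(w=5) 2-6(w=2) 2-8(w=9) 5-6(w=3)}
step 7: add edge 4-5 (w=3); MST = {0-1(w=14) 0-8(w=5) 1-7(w=5) 2-6(w=2) 2-8(w=9) 4-5(w=3) 5-6(w=3)}
step 8: add edge 2-3 (w=5); MST = {0-1(w=14) 0-8(w=5) 1-7(w=5) 2-3(w=5) 2-6(w=2) 2-8(w=9) 4-5(w=3) 5-6(w=3)}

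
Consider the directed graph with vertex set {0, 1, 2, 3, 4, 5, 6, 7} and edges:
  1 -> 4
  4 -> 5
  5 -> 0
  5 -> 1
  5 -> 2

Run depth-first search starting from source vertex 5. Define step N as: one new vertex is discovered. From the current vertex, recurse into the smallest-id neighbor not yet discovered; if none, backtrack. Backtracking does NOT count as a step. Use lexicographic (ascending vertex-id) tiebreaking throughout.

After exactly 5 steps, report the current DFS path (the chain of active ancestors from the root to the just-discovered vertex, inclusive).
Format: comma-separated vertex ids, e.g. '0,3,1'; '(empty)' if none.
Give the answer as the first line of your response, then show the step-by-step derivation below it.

5,2

step 1: discover 5; path=5; order=5
step 2: discover 0; path=5>0; order=5,0
step 3: discover 1; path=5>1; order=5,0,1
step 4: discover 4; path=5>1>4; order=5,0,1,4
step 5: discover 2; path=5>2; order=5,0,1,4,2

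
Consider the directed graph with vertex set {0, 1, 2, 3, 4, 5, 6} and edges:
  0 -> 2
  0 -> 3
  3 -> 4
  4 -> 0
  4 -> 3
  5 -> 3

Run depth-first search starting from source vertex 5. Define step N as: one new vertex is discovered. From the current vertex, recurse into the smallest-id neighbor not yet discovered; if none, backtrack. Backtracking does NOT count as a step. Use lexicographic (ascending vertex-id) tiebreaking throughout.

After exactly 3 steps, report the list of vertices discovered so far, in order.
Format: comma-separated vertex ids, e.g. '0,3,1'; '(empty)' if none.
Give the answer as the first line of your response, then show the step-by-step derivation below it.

5,3,4

step 1: discover 5; path=5; order=5
step 2: discover 3; path=5>3; order=5,3
step 3: discover 4; path=5>3>4; order=5,3,4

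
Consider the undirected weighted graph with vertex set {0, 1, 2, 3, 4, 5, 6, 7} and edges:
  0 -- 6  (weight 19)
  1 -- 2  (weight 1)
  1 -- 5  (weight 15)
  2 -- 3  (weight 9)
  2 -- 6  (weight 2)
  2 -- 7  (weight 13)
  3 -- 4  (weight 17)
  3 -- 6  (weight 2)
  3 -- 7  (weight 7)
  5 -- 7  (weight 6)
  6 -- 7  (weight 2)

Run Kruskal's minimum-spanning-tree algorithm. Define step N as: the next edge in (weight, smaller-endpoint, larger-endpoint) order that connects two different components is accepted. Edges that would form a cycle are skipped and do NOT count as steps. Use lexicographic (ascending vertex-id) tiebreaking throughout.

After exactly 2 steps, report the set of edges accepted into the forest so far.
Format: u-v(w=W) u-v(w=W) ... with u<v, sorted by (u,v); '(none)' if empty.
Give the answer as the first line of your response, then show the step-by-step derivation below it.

1-2(w=1) 2-6(w=2)

step 1: add edge 1-2 (w=1); MST = {1-2(w=1)}
step 2: add edge 2-6 (w=2); MST = {1-2(w=1) 2-6(w=2)}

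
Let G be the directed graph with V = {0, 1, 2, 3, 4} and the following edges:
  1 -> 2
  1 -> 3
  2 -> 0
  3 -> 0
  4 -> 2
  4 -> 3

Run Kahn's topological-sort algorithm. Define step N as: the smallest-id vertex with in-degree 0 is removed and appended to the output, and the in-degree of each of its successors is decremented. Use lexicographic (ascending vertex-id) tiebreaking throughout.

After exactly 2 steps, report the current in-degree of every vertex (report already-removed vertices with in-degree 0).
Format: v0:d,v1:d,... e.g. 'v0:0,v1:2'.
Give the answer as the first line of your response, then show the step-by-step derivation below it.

v0:2,v1:0,v2:0,v3:0,v4:0

step 1: output 1; order=[1]; indeg=(2,0,1,1,0)
step 2: output 4; order=[1,4]; indeg=(2,0,0,0,0)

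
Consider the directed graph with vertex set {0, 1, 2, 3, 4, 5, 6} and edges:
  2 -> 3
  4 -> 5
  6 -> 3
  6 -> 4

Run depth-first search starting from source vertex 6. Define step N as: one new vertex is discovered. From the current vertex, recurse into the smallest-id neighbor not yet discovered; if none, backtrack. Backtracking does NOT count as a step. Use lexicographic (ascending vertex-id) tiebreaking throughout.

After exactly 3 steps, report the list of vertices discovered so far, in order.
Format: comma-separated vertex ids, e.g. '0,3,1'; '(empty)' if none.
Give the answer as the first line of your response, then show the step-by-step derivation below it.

6,3,4

step 1: discover 6; path=6; order=6
step 2: discover 3; path=6>3; order=6,3
step 3: discover 4; path=6>4; order=6,3,4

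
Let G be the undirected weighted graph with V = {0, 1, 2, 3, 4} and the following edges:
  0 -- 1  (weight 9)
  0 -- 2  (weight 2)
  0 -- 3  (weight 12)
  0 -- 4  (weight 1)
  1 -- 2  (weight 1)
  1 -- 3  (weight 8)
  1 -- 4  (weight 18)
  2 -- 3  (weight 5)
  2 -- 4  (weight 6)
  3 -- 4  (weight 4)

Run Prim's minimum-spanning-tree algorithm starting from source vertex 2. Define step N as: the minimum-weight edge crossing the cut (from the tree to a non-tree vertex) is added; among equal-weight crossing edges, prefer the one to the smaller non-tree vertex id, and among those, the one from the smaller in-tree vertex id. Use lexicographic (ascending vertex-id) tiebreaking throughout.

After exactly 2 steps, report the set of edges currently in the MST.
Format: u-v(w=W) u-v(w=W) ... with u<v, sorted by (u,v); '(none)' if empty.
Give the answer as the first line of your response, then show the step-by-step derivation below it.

0-2(w=2) 1-2(w=1)

step 1: add edge 1-2 (w=1); MST = {1-2(w=1)}
step 2: add edge 0-2 (w=2); MST = {0-2(w=2) 1-2(w=1)}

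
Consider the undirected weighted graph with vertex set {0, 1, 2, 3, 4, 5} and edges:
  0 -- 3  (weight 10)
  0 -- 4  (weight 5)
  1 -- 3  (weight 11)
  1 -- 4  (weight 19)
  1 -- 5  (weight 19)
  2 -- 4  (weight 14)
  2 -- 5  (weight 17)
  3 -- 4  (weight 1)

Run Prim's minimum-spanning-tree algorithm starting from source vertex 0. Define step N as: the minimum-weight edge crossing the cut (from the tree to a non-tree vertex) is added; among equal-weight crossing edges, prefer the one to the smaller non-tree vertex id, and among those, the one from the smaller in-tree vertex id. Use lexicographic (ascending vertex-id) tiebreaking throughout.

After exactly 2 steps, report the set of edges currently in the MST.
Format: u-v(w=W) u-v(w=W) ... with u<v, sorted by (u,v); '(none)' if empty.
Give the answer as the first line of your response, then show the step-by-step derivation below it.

0-4(w=5) 3-4(w=1)

step 1: add edge 0-4 (w=5); MST = {0-4(w=5)}
step 2: add edge 3-4 (w=1); MST = {0-4(w=5) 3-4(w=1)}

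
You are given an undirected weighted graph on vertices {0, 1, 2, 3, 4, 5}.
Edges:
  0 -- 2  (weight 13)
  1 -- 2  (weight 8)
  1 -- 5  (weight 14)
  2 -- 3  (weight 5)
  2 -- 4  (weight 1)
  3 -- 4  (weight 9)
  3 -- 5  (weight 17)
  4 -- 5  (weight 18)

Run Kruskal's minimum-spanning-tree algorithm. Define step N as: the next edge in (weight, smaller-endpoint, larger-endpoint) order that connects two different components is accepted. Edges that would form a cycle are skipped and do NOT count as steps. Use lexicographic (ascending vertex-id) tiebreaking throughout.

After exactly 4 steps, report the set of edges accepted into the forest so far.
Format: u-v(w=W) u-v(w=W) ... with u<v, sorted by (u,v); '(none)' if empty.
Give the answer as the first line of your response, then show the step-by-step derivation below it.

0-2(w=13) 1-2(w=8) 2-3(w=5) 2-4(w=1)

step 1: add edge 2-4 (w=1); MST = {2-4(w=1)}
step 2: add edge 2-3 (w=5); MST = {2-3(w=5) 2-4(w=1)}
step 3: add edge 1-2 (w=8); MST = {1-2(w=8) 2-3(w=5) 2-4(w=1)}
step 4: add edge 0-2 (w=13); MST = {0-2(w=13) 1-2(w=8) 2-3(w=5) 2-4(w=1)}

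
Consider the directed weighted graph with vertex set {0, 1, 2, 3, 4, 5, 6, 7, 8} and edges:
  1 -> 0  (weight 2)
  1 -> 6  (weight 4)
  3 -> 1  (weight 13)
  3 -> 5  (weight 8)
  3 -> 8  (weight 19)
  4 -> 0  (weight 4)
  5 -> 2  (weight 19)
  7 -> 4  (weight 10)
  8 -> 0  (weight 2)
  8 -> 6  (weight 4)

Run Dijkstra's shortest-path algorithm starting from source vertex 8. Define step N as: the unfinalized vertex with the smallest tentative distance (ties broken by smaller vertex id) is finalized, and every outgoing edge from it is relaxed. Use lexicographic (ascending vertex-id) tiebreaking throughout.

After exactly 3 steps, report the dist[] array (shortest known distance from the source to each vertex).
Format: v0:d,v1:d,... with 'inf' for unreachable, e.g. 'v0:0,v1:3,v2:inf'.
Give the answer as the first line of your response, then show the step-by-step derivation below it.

v0:2,v1:inf,v2:inf,v3:inf,v4:inf,v5:inf,v6:4,v7:inf,v8:0

step 1: dist = v0:2,v1:inf,v2:inf,v3:inf,v4:inf,v5:inf,v6:4,v7:inf,v8:0
step 2: dist = v0:2,v1:inf,v2:inf,v3:inf,v4:inf,v5:inf,v6:4,v7:inf,v8:0
step 3: dist = v0:2,v1:inf,v2:inf,v3:inf,v4:inf,v5:inf,v6:4,v7:inf,v8:0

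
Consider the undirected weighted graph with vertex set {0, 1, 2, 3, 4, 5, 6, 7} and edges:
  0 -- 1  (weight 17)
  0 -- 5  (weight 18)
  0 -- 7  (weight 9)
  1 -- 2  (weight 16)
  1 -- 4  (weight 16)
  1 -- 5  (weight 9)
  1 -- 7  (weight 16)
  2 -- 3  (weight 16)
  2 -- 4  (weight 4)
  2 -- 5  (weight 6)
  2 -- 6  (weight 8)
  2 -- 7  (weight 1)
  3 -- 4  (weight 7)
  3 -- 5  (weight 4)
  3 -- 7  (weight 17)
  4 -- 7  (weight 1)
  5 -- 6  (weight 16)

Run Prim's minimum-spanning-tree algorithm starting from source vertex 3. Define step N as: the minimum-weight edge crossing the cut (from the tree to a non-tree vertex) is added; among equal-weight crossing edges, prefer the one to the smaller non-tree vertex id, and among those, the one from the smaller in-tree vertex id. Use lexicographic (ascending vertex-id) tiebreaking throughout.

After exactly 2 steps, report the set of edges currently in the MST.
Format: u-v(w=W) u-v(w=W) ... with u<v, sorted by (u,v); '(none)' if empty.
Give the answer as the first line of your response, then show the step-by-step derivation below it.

2-5(w=6) 3-5(w=4)

step 1: add edge 3-5 (w=4); MST = {3-5(w=4)}
step 2: add edge 2-5 (w=6); MST = {2-5(w=6) 3-5(w=4)}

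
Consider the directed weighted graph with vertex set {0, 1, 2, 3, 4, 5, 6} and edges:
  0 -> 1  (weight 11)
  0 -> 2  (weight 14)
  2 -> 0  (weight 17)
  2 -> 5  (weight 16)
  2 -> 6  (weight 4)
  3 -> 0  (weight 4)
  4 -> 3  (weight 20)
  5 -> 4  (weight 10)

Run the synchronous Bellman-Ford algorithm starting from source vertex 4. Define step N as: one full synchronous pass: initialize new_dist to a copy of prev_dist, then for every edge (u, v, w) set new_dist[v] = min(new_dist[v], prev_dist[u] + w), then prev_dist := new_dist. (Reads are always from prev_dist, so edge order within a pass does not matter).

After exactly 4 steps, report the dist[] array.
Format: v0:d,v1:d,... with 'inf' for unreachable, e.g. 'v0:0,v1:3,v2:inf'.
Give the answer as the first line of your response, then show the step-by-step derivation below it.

v0:24,v1:35,v2:38,v3:20,v4:0,v5:54,v6:42

step 1: dist = v0:inf,v1:inf,v2:inf,v3:20,v4:0,v5:inf,v6:inf
step 2: dist = v0:24,v1:inf,v2:inf,v3:20,v4:0,v5:inf,v6:inf
step 3: dist = v0:24,v1:35,v2:38,v3:20,v4:0,v5:inf,v6:inf
step 4: dist = v0:24,v1:35,v2:38,v3:20,v4:0,v5:54,v6:42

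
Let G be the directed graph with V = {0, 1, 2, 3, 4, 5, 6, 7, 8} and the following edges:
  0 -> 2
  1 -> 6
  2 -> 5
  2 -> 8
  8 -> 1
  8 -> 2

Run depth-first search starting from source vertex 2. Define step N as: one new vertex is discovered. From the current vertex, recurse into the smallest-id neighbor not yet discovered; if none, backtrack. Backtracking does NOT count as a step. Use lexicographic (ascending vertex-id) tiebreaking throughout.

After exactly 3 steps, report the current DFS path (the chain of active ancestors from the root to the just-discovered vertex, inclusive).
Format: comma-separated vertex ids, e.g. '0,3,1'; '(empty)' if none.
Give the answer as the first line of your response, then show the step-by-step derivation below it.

2,8

step 1: discover 2; path=2; order=2
step 2: discover 5; path=2>5; order=2,5
step 3: discover 8; path=2>8; order=2,5,8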